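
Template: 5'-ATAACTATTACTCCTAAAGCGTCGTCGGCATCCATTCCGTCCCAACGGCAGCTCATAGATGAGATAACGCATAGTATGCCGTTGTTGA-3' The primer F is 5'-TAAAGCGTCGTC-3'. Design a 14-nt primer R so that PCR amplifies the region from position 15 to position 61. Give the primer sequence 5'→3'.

5'-CATCTATGAGCTGC-3'

The product's 3' end on the top strand is position 61.
The reverse primer anneals to the top strand over positions 48–61, i.e. to GCAGCTCATAGATG.
Its sequence written 5'→3' is the reverse complement: CATCTATGAGCTGC.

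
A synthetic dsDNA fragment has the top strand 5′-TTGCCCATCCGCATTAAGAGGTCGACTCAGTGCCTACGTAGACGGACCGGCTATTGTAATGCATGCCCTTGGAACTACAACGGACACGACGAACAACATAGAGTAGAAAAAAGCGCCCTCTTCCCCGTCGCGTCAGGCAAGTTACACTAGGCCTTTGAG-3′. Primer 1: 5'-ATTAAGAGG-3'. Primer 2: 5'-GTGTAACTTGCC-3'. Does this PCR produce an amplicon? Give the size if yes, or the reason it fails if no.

Primer 1 (ATTAAGAGG) matches the top strand at positions 13–21; it acts as a forward primer.
Primer 2's reverse complement is GGCAAGTTACAC, matching the top strand at positions 136–147; it acts as a reverse primer.
The 3' ends face each other across positions 13–147, giving a 135 bp product.

Yes — a 135 bp product.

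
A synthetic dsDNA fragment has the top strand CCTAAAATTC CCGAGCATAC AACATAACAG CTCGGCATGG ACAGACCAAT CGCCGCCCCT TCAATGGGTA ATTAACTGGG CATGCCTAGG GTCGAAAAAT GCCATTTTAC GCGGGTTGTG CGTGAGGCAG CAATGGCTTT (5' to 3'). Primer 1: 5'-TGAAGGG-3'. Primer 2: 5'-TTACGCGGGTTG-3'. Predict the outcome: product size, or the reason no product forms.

No product — the primers' 3' ends point away from each other.

Primer 1 (TGAAGGG) has reverse complement CCCTTCA, which matches the top strand at positions 57–63; primer 1 anneals to the top strand there with its 3' end pointing upstream toward position 57.
Primer 2 (TTACGCGGGTTG) matches the top strand directly at positions 107–118; it anneals to the bottom strand with its 3' end pointing downstream toward position 118.
The 3' ends diverge (primer 1 extends toward position 1, primer 2 toward position 140), so the primers never converge on a shared product.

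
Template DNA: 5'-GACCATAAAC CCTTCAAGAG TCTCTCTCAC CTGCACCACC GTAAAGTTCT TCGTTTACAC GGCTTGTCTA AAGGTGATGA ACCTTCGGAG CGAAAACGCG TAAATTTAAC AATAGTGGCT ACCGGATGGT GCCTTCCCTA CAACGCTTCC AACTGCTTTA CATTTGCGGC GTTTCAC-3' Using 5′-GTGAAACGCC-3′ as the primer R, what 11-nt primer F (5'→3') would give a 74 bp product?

5'-ATTTAACAATA-3'

The reverse primer's reverse complement GGCGTTTCAC matches the template at positions 168–177, so the product ends at position 177.
A 74 bp product then starts at position 177 − 74 + 1 = 104.
The forward primer is identical to the top strand there: ATTTAACAATA.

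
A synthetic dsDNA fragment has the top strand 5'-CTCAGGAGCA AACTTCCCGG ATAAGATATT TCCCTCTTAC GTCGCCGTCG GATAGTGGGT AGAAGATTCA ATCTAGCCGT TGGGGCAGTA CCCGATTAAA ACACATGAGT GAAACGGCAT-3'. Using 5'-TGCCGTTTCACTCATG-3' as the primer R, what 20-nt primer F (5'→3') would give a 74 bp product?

The reverse primer's reverse complement CATGAGTGAAACGGCA matches the template at positions 104–119, so the product ends at position 119.
A 74 bp product then starts at position 119 − 74 + 1 = 46.
The forward primer is identical to the top strand there: CGTCGGATAGTGGGTAGAAG.

5'-CGTCGGATAGTGGGTAGAAG-3'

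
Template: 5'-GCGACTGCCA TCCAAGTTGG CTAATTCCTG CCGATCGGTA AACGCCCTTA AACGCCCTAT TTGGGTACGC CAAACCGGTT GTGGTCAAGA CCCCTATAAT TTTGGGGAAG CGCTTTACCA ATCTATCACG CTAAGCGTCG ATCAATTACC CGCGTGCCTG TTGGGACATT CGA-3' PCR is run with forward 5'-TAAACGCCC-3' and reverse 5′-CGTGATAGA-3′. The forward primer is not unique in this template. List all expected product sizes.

The forward primer TAAACGCCC matches the top strand at positions 39–47, 49–57.
The reverse primer's reverse complement is TCTATCACG, matching at positions 122–130.
Each forward site pairs with the reverse site to give a product ending at position 130: sizes 92, 82 bp.

92 bp, 82 bp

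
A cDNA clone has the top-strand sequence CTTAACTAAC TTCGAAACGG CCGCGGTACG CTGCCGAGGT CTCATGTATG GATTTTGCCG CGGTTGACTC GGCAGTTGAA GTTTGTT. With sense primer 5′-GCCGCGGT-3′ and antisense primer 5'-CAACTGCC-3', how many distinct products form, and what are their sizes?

Two products: 59 bp, 22 bp

The forward primer GCCGCGGT matches the top strand at positions 20–27, 57–64.
The reverse primer's reverse complement is GGCAGTTG, matching at positions 71–78.
Each forward site pairs with the reverse site to give a product ending at position 78: sizes 59, 22 bp.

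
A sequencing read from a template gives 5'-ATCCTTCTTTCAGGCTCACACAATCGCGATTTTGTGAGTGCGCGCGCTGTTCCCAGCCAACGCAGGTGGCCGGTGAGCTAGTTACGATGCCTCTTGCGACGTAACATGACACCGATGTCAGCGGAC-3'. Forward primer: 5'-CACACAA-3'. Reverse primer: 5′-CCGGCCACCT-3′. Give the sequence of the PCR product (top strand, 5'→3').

Forward primer CACACAA is found on the top strand at positions 17–23.
Reverse complement of the reverse primer: AGGTGGCCGG. This occurs on the top strand at positions 64–73.
The product is the template from position 17 through 73 (57 bp).

5'-CACACAATCGCGATTTTGTGAGTGCGCGCGCTGTTCCCAGCCAACGCAGGTGGCCGG-3'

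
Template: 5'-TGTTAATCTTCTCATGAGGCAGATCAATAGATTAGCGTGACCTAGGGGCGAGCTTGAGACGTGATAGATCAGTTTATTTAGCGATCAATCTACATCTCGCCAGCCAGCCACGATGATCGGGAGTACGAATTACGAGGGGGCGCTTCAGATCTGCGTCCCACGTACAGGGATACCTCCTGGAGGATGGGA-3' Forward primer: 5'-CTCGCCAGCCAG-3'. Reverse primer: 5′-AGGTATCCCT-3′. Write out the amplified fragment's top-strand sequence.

5'-CTCGCCAGCCAGCCACGATGATCGGGAGTACGAATTACGAGGGGGCGCTTCAGATCTGCGTCCCACGTACAGGGATACCT-3'

Scanning the template, CTCGCCAGCCAG occurs at positions 96–107; this primer anneals to the bottom strand there with its 3' end pointing downstream.
Reverse complement of the reverse primer: AGGGATACCT. This occurs on the top strand at positions 166–175.
The product is the template from position 96 through 175 (80 bp).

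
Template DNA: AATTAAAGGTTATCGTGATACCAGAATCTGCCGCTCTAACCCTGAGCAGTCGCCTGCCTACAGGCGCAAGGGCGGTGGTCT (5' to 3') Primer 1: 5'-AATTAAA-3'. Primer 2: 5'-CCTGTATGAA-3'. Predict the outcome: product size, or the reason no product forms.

No product — primer 2 has no binding site in the template.

Primer 2 (CCTGTATGAA) does not match the top strand, and its reverse complement TTCATACAGG does not match either.
With no annealing site for primer 2, no amplification occurs.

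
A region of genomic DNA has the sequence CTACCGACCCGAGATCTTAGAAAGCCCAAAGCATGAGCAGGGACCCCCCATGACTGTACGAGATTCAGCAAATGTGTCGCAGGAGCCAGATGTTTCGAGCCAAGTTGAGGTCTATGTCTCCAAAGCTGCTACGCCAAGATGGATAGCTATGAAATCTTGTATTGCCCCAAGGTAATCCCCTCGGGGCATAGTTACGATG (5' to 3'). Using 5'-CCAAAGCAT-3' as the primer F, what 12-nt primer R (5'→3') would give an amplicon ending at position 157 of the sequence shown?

The forward primer binds at positions 26–34; the product's 3' end on the top strand is position 157.
The reverse primer anneals to the top strand over positions 146–157, i.e. to GCTATGAAATCT.
Its sequence written 5'→3' is the reverse complement: AGATTTCATAGC.

5'-AGATTTCATAGC-3'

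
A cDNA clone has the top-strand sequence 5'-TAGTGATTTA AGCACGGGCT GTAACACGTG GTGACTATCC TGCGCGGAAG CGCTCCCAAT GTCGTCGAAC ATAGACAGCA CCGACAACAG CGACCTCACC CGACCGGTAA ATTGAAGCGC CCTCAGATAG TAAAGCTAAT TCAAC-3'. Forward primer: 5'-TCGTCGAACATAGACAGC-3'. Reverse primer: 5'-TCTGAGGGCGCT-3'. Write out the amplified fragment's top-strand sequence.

The forward primer matches the template at positions 62–79.
The reverse primer's reverse complement is AGCGCCCTCAGA, which matches the template at positions 116–127.
The product is the template from position 62 through 127 (66 bp).

5'-TCGTCGAACATAGACAGCACCGACAACAGCGACCTCACCCGACCGGTAAATTGAAGCGCCCTCAGA-3'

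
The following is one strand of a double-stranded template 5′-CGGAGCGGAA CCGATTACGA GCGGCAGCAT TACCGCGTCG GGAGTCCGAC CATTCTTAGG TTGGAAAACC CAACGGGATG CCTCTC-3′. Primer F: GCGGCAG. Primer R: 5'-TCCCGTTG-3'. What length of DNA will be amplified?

The forward primer matches the template at positions 21–27.
Taking the reverse complement of TCCCGTTG gives CAACGGGA, found at positions 71–78 on the template; the primer anneals here to the top strand with its 3' end pointing upstream.
Amplicon spans positions 21–78: 58 bp.

58 bp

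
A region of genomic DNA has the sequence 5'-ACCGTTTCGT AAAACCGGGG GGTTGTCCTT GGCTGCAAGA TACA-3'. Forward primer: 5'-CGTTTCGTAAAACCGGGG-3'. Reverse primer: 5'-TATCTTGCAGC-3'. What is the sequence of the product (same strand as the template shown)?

5'-CGTTTCGTAAAACCGGGGGGTTGTCCTTGGCTGCAAGATA-3'

The forward primer matches the template at positions 3–20.
Reverse complement of the reverse primer: GCTGCAAGATA. This occurs on the top strand at positions 32–42.
The product is the template from position 3 through 42 (40 bp).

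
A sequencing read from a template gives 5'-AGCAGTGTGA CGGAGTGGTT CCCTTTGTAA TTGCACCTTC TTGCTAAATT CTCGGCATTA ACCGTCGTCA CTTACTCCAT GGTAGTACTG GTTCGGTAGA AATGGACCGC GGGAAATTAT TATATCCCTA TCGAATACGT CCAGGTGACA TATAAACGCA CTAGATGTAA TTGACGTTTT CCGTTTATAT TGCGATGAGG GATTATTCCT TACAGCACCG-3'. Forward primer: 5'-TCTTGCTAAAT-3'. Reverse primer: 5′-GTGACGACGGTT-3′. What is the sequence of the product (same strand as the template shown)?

The forward primer matches the template at positions 39–49.
The reverse primer's reverse complement is AACCGTCGTCAC, which matches the template at positions 60–71.
The product is the template from position 39 through 71 (33 bp).

5'-TCTTGCTAAATTCTCGGCATTAACCGTCGTCAC-3'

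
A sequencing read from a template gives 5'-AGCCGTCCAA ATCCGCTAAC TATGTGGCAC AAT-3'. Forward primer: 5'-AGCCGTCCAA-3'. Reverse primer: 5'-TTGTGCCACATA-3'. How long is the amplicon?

Forward primer AGCCGTCCAA is found on the top strand at positions 1–10.
Reverse complement of the reverse primer: TATGTGGCACAA. This occurs on the top strand at positions 21–32.
The product runs from position 1 to position 32, so its length is 32 − 1 + 1 = 32 bp.

32 bp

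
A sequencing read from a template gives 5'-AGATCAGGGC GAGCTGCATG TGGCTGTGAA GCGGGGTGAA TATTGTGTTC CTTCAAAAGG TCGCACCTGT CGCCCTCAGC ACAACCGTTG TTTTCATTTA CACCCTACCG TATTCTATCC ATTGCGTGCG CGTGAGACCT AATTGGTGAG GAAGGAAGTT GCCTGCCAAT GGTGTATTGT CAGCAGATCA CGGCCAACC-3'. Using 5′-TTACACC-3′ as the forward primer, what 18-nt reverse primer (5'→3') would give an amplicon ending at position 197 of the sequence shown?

5'-TTGGCCGTGATCTGCTGA-3'

The forward primer binds at positions 98–104; the product's 3' end on the top strand is position 197.
The reverse primer anneals to the top strand over positions 180–197, i.e. to TCAGCAGATCACGGCCAA.
Its sequence written 5'→3' is the reverse complement: TTGGCCGTGATCTGCTGA.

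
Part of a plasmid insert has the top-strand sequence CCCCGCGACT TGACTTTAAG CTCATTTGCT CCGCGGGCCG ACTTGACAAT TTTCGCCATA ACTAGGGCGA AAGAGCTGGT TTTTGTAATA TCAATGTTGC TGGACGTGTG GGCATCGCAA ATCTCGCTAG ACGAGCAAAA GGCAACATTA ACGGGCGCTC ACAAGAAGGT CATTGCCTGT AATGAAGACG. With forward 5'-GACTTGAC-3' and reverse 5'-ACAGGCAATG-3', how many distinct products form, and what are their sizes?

Two products: 174 bp, 141 bp

The forward primer GACTTGAC matches the top strand at positions 7–14, 40–47.
The reverse primer's reverse complement is CATTGCCTGT, matching at positions 171–180.
Each forward site pairs with the reverse site to give a product ending at position 180: sizes 174, 141 bp.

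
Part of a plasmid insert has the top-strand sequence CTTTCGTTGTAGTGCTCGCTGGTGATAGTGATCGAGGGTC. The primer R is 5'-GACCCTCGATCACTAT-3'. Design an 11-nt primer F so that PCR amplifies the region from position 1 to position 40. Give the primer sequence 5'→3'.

The reverse primer's reverse complement ATAGTGATCGAGGGTC matches the template at positions 25–40; the product starts at position 1.
The forward primer is identical to the top strand over positions 1–11: CTTTCGTTGTA.

5'-CTTTCGTTGTA-3'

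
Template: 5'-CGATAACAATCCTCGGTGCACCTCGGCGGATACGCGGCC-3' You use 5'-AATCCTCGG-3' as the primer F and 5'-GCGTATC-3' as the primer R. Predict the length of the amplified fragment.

The forward primer matches the template at positions 8–16.
Taking the reverse complement of GCGTATC gives GATACGC, found at positions 29–35 on the template; the primer anneals here to the top strand with its 3' end pointing upstream.
The product runs from position 8 to position 35, so its length is 35 − 8 + 1 = 28 bp.

28 bp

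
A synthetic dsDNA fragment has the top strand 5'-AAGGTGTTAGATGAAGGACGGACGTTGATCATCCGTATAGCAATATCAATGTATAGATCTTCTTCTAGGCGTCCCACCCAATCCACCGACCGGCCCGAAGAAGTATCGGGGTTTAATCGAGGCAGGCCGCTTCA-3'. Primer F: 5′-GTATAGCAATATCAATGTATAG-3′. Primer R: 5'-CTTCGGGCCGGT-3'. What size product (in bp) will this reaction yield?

66 bp

The forward primer matches the template at positions 35–56.
The reverse primer's reverse complement is ACCGGCCCGAAG, which matches the template at positions 89–100.
The product runs from position 35 to position 100, so its length is 100 − 35 + 1 = 66 bp.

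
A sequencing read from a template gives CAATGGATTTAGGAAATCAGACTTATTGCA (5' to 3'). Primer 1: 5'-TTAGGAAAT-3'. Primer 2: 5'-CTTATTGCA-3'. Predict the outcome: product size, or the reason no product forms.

Primer 1 (TTAGGAAAT) matches the top strand at positions 9–17 (3' end points downstream).
Primer 2 (CTTATTGCA) also matches the top strand directly, at positions 22–30 — its reverse complement TGCAATAAG is not present.
Both primers anneal to the bottom strand with 3' ends pointing the same way, so neither can prime synthesis back toward the other.

No product — both primers anneal to the same strand and extend in the same direction.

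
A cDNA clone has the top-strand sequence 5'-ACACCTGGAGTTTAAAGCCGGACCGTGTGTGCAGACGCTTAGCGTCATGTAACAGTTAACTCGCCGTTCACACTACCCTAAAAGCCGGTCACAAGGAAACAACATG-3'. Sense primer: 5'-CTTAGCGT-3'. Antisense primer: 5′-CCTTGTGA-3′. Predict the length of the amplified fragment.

The forward primer matches the template at positions 38–45.
The reverse primer's reverse complement is TCACAAGG, which matches the template at positions 89–96.
Product length = (reverse-primer end) − (forward-primer start) + 1 = 96 − 38 + 1 = 59 bp.

59 bp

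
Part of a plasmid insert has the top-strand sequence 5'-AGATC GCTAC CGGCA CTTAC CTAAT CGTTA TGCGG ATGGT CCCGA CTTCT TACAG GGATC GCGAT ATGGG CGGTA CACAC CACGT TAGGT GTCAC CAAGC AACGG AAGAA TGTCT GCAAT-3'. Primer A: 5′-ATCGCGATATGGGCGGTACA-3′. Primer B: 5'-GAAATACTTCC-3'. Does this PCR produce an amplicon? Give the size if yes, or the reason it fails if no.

No product — primer B has no binding site in the template.

Primer B (GAAATACTTCC) does not match the top strand, and its reverse complement GGAAGTATTTC does not match either.
With no annealing site for primer B, no amplification occurs.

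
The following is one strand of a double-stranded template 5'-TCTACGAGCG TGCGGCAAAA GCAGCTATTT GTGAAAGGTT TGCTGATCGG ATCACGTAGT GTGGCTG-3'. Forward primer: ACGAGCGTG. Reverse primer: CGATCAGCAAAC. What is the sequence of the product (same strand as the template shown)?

Scanning the template, ACGAGCGTG occurs at positions 4–12; this primer anneals to the bottom strand there with its 3' end pointing downstream.
Reverse complement of the reverse primer: GTTTGCTGATCG. This occurs on the top strand at positions 38–49.
The product is the template from position 4 through 49 (46 bp).

5'-ACGAGCGTGCGGCAAAAGCAGCTATTTGTGAAAGGTTTGCTGATCG-3'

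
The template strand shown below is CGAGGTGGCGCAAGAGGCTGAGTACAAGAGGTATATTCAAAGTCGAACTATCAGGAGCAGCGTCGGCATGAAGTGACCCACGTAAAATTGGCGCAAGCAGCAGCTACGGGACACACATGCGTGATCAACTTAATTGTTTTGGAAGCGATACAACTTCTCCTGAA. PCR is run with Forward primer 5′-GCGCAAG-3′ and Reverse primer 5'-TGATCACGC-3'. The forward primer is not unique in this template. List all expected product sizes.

120 bp, 37 bp

The forward primer GCGCAAG matches the top strand at positions 8–14, 91–97.
The reverse primer's reverse complement is GCGTGATCA, matching at positions 119–127.
Each forward site pairs with the reverse site to give a product ending at position 127: sizes 120, 37 bp.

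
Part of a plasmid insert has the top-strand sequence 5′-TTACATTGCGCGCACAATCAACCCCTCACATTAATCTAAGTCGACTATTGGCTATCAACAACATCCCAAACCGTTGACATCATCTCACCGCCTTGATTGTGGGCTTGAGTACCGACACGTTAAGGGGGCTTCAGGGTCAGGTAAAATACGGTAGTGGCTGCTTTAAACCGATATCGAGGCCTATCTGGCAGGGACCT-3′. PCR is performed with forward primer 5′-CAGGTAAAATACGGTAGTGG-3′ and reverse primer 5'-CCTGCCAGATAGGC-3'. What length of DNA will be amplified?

55 bp

Forward primer CAGGTAAAATACGGTAGTGG is found on the top strand at positions 138–157.
The reverse primer's reverse complement is GCCTATCTGGCAGG, which matches the template at positions 179–192.
Amplicon spans positions 138–192: 55 bp.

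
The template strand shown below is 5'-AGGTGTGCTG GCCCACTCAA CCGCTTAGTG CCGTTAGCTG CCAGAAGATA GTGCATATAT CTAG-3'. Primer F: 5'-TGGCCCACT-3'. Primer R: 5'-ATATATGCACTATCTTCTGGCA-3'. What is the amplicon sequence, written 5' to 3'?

5'-TGGCCCACTCAACCGCTTAGTGCCGTTAGCTGCCAGAAGATAGTGCATATAT-3'

Forward primer TGGCCCACT is found on the top strand at positions 9–17.
Reverse complement of the reverse primer: TGCCAGAAGATAGTGCATATAT. This occurs on the top strand at positions 39–60.
The product is the template from position 9 through 60 (52 bp).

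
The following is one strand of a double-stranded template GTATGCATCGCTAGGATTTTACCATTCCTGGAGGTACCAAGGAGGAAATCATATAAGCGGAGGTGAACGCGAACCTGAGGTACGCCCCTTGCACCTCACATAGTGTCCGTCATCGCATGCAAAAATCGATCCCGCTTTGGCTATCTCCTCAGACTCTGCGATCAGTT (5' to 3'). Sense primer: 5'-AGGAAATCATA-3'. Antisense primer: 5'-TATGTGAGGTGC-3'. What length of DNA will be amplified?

60 bp

The forward primer matches the template at positions 43–53.
Reverse complement of the reverse primer: GCACCTCACATA. This occurs on the top strand at positions 91–102.
The product runs from position 43 to position 102, so its length is 102 − 43 + 1 = 60 bp.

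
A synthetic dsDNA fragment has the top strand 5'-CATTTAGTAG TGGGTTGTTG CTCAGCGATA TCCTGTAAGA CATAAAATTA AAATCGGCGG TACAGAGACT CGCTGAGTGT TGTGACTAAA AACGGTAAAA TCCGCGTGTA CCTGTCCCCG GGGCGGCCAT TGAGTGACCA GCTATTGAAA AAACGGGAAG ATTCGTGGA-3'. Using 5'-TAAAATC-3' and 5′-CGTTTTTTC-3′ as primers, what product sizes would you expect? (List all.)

107 bp, 60 bp

The forward primer TAAAATC matches the top strand at positions 49–55, 96–102.
The reverse primer's reverse complement is GAAAAAACG, matching at positions 147–155.
Each forward site pairs with the reverse site to give a product ending at position 155: sizes 107, 60 bp.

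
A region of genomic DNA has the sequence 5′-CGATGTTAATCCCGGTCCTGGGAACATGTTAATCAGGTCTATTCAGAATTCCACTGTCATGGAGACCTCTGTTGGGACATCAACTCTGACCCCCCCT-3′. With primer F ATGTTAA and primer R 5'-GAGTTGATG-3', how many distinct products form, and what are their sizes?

The forward primer ATGTTAA matches the top strand at positions 3–9, 26–32.
The reverse primer's reverse complement is CATCAACTC, matching at positions 78–86.
Each forward site pairs with the reverse site to give a product ending at position 86: sizes 84, 61 bp.

Two products: 84 bp, 61 bp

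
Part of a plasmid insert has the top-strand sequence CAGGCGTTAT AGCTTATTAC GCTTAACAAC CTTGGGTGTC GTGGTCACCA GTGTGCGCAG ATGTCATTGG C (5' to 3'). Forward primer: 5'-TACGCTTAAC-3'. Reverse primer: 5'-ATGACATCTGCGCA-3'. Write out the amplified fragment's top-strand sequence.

5'-TACGCTTAACAACCTTGGGTGTCGTGGTCACCAGTGTGCGCAGATGTCAT-3'

The forward primer matches the template at positions 18–27.
The reverse primer's reverse complement is TGCGCAGATGTCAT, which matches the template at positions 54–67.
The product is the template from position 18 through 67 (50 bp).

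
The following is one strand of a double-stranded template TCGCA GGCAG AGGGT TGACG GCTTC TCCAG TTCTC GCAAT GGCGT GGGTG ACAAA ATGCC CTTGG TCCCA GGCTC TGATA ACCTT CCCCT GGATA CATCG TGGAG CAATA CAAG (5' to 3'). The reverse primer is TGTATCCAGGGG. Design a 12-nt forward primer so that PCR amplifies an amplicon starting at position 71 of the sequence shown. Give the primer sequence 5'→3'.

The reverse primer's reverse complement CCCCTGGATACA matches the template at positions 86–97; the product starts at position 71.
The forward primer is identical to the top strand over positions 71–82: GGCTCTGATAAC.

5'-GGCTCTGATAAC-3'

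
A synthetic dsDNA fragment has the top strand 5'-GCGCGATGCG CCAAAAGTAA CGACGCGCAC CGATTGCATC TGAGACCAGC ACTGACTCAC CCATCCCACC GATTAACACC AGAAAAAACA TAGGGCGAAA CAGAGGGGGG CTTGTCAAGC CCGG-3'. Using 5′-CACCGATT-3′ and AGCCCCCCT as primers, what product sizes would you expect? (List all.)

85 bp, 46 bp

The forward primer CACCGATT matches the top strand at positions 28–35, 67–74.
The reverse primer's reverse complement is AGGGGGGCT, matching at positions 104–112.
Each forward site pairs with the reverse site to give a product ending at position 112: sizes 85, 46 bp.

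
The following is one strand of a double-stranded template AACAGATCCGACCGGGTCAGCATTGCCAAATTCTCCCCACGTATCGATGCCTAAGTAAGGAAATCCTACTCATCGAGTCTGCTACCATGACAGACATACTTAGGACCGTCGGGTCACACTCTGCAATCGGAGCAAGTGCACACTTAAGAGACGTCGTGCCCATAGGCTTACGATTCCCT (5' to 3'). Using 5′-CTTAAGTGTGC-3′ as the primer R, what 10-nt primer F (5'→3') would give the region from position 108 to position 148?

The reverse primer's reverse complement GCACACTTAAG matches the template at positions 138–148; the product starts at position 108.
The forward primer is identical to the top strand over positions 108–117: GTCGGGTCAC.

5'-GTCGGGTCAC-3'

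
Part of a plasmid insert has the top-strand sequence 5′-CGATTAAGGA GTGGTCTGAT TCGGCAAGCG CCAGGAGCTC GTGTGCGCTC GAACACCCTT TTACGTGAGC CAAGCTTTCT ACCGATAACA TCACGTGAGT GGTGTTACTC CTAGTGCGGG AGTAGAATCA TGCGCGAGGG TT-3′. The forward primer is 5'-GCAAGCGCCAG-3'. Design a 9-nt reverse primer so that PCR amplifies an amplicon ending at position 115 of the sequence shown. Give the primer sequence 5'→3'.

5'-ACTAGGAGT-3'

The forward primer binds at positions 24–34; the product's 3' end on the top strand is position 115.
The reverse primer anneals to the top strand over positions 107–115, i.e. to ACTCCTAGT.
Its sequence written 5'→3' is the reverse complement: ACTAGGAGT.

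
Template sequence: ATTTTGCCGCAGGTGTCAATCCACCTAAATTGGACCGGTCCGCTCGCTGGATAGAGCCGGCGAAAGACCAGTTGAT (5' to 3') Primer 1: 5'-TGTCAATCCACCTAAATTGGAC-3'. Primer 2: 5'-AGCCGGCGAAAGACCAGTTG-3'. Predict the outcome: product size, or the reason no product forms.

Primer 1 (TGTCAATCCACCTAAATTGGAC) matches the top strand at positions 14–35 (3' end points downstream).
Primer 2 (AGCCGGCGAAAGACCAGTTG) also matches the top strand directly, at positions 55–74 — its reverse complement CAACTGGTCTTTCGCCGGCT is not present.
Both primers anneal to the bottom strand with 3' ends pointing the same way, so neither can prime synthesis back toward the other.

No product — both primers anneal to the same strand and extend in the same direction.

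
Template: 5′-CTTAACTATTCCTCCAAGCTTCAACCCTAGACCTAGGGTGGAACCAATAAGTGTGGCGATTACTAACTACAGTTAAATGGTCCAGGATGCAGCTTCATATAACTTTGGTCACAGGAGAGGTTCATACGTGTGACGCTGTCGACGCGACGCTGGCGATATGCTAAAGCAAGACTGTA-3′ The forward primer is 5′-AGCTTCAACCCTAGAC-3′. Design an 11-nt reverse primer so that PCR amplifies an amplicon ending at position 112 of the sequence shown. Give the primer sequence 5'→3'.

The forward primer binds at positions 17–32; the product's 3' end on the top strand is position 112.
The reverse primer anneals to the top strand over positions 102–112, i.e. to ACTTTGGTCAC.
Its sequence written 5'→3' is the reverse complement: GTGACCAAAGT.

5'-GTGACCAAAGT-3'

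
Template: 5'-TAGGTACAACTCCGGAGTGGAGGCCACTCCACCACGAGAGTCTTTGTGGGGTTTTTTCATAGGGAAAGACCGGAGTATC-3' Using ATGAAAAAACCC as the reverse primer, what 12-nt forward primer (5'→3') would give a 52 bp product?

The reverse primer's reverse complement GGGTTTTTTCAT matches the template at positions 49–60, so the product ends at position 60.
A 52 bp product then starts at position 60 − 52 + 1 = 9.
The forward primer is identical to the top strand there: ACTCCGGAGTGG.

5'-ACTCCGGAGTGG-3'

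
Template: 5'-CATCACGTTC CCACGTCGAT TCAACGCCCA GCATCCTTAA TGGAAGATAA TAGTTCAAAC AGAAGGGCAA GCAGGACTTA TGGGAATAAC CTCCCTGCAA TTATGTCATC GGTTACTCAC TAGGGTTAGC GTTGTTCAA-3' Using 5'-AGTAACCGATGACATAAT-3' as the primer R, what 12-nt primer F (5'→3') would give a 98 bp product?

The reverse primer's reverse complement ATTATGTCATCGGTTACT matches the template at positions 100–117, so the product ends at position 117.
A 98 bp product then starts at position 117 − 98 + 1 = 20.
The forward primer is identical to the top strand there: TTCAACGCCCAG.

5'-TTCAACGCCCAG-3'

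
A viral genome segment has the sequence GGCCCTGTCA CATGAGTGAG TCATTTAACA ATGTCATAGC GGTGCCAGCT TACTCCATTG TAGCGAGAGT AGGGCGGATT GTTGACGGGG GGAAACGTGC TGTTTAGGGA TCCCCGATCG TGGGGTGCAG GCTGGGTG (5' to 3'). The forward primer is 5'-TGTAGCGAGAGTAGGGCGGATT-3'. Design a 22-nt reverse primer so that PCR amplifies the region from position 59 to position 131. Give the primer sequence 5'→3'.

5'-CCTGCACCCCACGATCGGGGAT-3'

The product's 3' end on the top strand is position 131.
The reverse primer anneals to the top strand over positions 110–131, i.e. to ATCCCCGATCGTGGGGTGCAGG.
Its sequence written 5'→3' is the reverse complement: CCTGCACCCCACGATCGGGGAT.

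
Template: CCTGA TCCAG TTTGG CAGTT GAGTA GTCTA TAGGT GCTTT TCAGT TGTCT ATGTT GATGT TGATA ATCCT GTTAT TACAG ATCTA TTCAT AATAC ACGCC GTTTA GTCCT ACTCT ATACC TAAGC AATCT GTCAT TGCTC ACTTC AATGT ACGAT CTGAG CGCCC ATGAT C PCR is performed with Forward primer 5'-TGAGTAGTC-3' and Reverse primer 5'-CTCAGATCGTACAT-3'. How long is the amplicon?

The forward primer matches the template at positions 20–28.
Reverse complement of the reverse primer: ATGTACGATCTGAG. This occurs on the top strand at positions 147–160.
Amplicon spans positions 20–160: 141 bp.

141 bp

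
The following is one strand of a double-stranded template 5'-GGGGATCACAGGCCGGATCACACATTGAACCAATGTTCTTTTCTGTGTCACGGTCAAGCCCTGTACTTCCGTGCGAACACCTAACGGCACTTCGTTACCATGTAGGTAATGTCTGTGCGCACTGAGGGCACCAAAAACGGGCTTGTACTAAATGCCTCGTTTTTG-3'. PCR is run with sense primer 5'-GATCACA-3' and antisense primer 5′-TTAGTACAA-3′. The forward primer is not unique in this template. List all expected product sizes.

The forward primer GATCACA matches the top strand at positions 4–10, 16–22.
The reverse primer's reverse complement is TTGTACTAA, matching at positions 143–151.
Each forward site pairs with the reverse site to give a product ending at position 151: sizes 148, 136 bp.

148 bp, 136 bp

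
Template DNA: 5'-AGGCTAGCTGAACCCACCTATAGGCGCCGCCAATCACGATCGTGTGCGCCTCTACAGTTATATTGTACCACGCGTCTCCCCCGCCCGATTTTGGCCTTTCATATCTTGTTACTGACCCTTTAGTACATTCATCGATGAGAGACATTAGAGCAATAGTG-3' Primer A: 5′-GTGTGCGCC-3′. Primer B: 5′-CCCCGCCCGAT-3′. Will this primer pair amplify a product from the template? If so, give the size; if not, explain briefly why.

Primer A (GTGTGCGCC) matches the top strand at positions 42–50 (3' end points downstream).
Primer B (CCCCGCCCGAT) also matches the top strand directly, at positions 79–89 — its reverse complement ATCGGGCGGGG is not present.
Both primers anneal to the bottom strand with 3' ends pointing the same way, so neither can prime synthesis back toward the other.

No product — both primers anneal to the same strand and extend in the same direction.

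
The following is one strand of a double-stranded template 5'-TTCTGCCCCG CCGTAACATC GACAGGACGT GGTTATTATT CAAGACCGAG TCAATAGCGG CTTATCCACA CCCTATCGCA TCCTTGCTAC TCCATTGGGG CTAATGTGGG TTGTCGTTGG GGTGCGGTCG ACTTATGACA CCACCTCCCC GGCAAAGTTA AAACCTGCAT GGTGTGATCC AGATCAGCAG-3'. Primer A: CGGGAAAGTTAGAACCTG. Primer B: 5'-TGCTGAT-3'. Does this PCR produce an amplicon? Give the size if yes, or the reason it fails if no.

No product — primer A has no binding site in the template.

Primer A (CGGGAAAGTTAGAACCTG) does not match the top strand, and its reverse complement CAGGTTCTAACTTTCCCG does not match either.
With no annealing site for primer A, no amplification occurs.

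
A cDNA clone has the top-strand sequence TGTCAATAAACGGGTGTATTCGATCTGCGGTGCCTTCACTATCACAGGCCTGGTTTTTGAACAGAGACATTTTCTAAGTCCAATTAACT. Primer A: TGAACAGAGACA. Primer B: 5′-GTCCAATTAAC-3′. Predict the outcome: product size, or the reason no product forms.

No product — both primers anneal to the same strand and extend in the same direction.

Primer A (TGAACAGAGACA) matches the top strand at positions 58–69 (3' end points downstream).
Primer B (GTCCAATTAAC) also matches the top strand directly, at positions 78–88 — its reverse complement GTTAATTGGAC is not present.
Both primers anneal to the bottom strand with 3' ends pointing the same way, so neither can prime synthesis back toward the other.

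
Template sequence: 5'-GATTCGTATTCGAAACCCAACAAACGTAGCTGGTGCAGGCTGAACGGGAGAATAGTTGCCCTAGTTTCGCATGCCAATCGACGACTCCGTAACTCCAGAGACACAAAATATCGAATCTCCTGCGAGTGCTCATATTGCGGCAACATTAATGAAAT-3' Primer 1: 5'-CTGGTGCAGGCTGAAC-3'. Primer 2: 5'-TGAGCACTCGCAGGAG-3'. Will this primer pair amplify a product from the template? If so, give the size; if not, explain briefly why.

Primer 1 (CTGGTGCAGGCTGAAC) matches the top strand at positions 30–45; it acts as a forward primer.
Primer 2's reverse complement is CTCCTGCGAGTGCTCA, matching the top strand at positions 117–132; it acts as a reverse primer.
The 3' ends face each other across positions 30–132, giving a 103 bp product.

Yes — a 103 bp product.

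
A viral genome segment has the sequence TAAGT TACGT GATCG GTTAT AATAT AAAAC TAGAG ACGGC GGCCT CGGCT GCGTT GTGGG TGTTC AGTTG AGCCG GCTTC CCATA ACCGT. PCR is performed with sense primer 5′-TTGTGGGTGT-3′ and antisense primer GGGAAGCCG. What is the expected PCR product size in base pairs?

29 bp

Scanning the template, TTGTGGGTGT occurs at positions 54–63; this primer anneals to the bottom strand there with its 3' end pointing downstream.
Taking the reverse complement of GGGAAGCCG gives CGGCTTCCC, found at positions 74–82 on the template; the primer anneals here to the top strand with its 3' end pointing upstream.
The product runs from position 54 to position 82, so its length is 82 − 54 + 1 = 29 bp.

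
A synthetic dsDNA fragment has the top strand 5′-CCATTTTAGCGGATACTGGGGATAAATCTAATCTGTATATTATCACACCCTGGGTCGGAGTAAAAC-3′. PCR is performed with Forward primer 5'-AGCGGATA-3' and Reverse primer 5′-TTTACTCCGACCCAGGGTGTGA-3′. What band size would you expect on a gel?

57 bp

Scanning the template, AGCGGATA occurs at positions 8–15; this primer anneals to the bottom strand there with its 3' end pointing downstream.
The reverse primer's reverse complement is TCACACCCTGGGTCGGAGTAAA, which matches the template at positions 43–64.
Product length = (reverse-primer end) − (forward-primer start) + 1 = 64 − 8 + 1 = 57 bp.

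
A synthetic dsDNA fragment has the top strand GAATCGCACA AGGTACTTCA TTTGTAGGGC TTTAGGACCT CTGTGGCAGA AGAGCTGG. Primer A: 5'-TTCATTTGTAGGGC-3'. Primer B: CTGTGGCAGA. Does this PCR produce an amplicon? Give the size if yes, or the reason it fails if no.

No product — both primers anneal to the same strand and extend in the same direction.

Primer A (TTCATTTGTAGGGC) matches the top strand at positions 17–30 (3' end points downstream).
Primer B (CTGTGGCAGA) also matches the top strand directly, at positions 41–50 — its reverse complement TCTGCCACAG is not present.
Both primers anneal to the bottom strand with 3' ends pointing the same way, so neither can prime synthesis back toward the other.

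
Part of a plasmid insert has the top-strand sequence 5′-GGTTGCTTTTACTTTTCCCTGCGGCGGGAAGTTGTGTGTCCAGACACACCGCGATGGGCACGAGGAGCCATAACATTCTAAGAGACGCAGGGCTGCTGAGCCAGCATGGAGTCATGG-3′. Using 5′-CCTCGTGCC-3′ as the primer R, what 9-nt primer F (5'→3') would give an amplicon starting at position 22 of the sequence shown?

5'-CGGCGGGAA-3'

The reverse primer's reverse complement GGCACGAGG matches the template at positions 57–65; the product starts at position 22.
The forward primer is identical to the top strand over positions 22–30: CGGCGGGAA.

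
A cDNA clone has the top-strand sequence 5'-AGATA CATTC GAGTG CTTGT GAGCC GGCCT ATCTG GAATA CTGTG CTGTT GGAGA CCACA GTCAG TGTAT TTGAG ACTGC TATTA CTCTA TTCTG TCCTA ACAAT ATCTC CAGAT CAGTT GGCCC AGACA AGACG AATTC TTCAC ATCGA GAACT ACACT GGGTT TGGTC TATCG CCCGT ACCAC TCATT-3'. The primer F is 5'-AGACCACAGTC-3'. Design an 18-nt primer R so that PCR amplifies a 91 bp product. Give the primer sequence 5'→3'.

5'-GAAGAATTCGTCTTGTCT-3'

The forward primer binds at positions 53–63, so a 91 bp product ends at position 53 + 91 − 1 = 143.
The reverse primer anneals to the top strand over positions 126–143, i.e. to AGACAAGACGAATTCTTC.
Its sequence written 5'→3' is the reverse complement: GAAGAATTCGTCTTGTCT.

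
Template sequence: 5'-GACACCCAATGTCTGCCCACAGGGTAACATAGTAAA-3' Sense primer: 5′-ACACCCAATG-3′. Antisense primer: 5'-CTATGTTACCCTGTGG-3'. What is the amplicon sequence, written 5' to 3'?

Forward primer ACACCCAATG is found on the top strand at positions 2–11.
The reverse primer's reverse complement is CCACAGGGTAACATAG, which matches the template at positions 17–32.
The product is the template from position 2 through 32 (31 bp).

5'-ACACCCAATGTCTGCCCACAGGGTAACATAG-3'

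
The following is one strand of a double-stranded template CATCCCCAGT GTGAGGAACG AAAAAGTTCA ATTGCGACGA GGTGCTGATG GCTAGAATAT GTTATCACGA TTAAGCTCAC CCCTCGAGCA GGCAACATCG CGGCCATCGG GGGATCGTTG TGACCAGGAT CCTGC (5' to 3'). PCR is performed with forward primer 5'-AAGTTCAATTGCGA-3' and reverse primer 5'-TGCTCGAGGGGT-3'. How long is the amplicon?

67 bp

The forward primer matches the template at positions 24–37.
The reverse primer's reverse complement is ACCCCTCGAGCA, which matches the template at positions 79–90.
The product runs from position 24 to position 90, so its length is 90 − 24 + 1 = 67 bp.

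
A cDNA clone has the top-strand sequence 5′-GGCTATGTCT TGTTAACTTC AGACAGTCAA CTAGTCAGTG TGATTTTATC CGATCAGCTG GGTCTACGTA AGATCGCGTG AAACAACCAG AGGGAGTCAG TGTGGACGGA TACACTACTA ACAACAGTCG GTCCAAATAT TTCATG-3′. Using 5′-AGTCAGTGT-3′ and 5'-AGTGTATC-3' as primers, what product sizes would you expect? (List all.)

The forward primer AGTCAGTGT matches the top strand at positions 33–41, 95–103.
The reverse primer's reverse complement is GATACACT, matching at positions 109–116.
Each forward site pairs with the reverse site to give a product ending at position 116: sizes 84, 22 bp.

84 bp, 22 bp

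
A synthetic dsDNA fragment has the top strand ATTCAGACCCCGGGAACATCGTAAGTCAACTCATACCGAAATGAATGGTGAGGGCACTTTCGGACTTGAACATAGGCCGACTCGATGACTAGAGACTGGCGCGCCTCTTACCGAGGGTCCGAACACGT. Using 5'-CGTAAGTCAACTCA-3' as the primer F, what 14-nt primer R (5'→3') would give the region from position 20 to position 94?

5'-CTCTAGTCATCGAG-3'

The product's 3' end on the top strand is position 94.
The reverse primer anneals to the top strand over positions 81–94, i.e. to CTCGATGACTAGAG.
Its sequence written 5'→3' is the reverse complement: CTCTAGTCATCGAG.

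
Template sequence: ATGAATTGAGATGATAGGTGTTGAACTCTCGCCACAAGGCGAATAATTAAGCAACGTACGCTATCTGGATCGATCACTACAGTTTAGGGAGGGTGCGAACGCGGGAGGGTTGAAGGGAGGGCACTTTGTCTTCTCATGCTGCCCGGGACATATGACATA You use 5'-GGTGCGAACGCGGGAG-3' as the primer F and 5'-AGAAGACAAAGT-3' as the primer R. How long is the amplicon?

43 bp

The forward primer matches the template at positions 92–107.
Taking the reverse complement of AGAAGACAAAGT gives ACTTTGTCTTCT, found at positions 123–134 on the template; the primer anneals here to the top strand with its 3' end pointing upstream.
Product length = (reverse-primer end) − (forward-primer start) + 1 = 134 − 92 + 1 = 43 bp.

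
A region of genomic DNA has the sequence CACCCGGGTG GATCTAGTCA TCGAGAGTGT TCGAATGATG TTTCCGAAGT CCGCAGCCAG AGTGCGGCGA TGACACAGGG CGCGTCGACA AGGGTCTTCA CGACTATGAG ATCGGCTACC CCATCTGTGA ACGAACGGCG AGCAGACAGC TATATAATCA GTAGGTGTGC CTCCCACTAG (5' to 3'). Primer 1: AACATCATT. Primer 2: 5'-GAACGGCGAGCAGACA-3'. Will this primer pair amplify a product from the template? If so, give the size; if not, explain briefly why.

Primer 1 (AACATCATT) has reverse complement AATGATGTT, which matches the top strand at positions 34–42; primer 1 anneals to the top strand there with its 3' end pointing upstream toward position 34.
Primer 2 (GAACGGCGAGCAGACA) matches the top strand directly at positions 133–148; it anneals to the bottom strand with its 3' end pointing downstream toward position 148.
The 3' ends diverge (primer 1 extends toward position 1, primer 2 toward position 180), so the primers never converge on a shared product.

No product — the primers' 3' ends point away from each other.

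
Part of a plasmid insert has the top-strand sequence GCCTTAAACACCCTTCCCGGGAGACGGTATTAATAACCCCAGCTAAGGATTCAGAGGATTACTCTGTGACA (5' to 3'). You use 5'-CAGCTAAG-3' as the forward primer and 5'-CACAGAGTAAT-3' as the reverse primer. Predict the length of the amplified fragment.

The forward primer matches the template at positions 40–47.
The reverse primer's reverse complement is ATTACTCTGTG, which matches the template at positions 58–68.
Amplicon spans positions 40–68: 29 bp.

29 bp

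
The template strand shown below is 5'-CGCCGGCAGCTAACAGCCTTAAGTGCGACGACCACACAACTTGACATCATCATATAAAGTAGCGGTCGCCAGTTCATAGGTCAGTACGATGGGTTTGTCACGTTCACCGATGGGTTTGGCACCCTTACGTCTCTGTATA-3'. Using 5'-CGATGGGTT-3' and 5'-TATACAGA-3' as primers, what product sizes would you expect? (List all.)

The forward primer CGATGGGTT matches the top strand at positions 87–95, 108–116.
The reverse primer's reverse complement is TCTGTATA, matching at positions 132–139.
Each forward site pairs with the reverse site to give a product ending at position 139: sizes 53, 32 bp.

53 bp, 32 bp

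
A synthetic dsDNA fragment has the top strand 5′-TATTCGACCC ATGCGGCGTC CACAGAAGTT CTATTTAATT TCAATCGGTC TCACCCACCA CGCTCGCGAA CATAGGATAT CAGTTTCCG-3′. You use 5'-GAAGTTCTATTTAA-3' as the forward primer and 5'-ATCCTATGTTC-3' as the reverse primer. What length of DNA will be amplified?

54 bp

Forward primer GAAGTTCTATTTAA is found on the top strand at positions 25–38.
Reverse complement of the reverse primer: GAACATAGGAT. This occurs on the top strand at positions 68–78.
Product length = (reverse-primer end) − (forward-primer start) + 1 = 78 − 25 + 1 = 54 bp.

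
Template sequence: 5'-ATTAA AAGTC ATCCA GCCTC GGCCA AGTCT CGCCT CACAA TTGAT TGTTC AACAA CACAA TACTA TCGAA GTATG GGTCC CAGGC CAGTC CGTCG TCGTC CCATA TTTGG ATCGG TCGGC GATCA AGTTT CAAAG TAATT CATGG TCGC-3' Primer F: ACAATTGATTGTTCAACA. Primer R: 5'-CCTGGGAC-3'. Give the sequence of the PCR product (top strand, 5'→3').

Forward primer ACAATTGATTGTTCAACA is found on the top strand at positions 37–54.
The reverse primer's reverse complement is GTCCCAGG, which matches the template at positions 77–84.
The product is the template from position 37 through 84 (48 bp).

5'-ACAATTGATTGTTCAACAACACAATACTATCGAAGTATGGGTCCCAGG-3'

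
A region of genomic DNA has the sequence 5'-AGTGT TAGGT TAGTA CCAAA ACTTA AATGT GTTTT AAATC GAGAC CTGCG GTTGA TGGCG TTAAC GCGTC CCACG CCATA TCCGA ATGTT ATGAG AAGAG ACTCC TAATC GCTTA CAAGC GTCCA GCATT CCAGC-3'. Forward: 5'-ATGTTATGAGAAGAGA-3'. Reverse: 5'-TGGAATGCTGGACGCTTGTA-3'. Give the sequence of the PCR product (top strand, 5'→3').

Forward primer ATGTTATGAGAAGAGA is found on the top strand at positions 86–101.
Reverse complement of the reverse primer: TACAAGCGTCCAGCATTCCA. This occurs on the top strand at positions 114–133.
The product is the template from position 86 through 133 (48 bp).

5'-ATGTTATGAGAAGAGACTCCTAATCGCTTACAAGCGTCCAGCATTCCA-3'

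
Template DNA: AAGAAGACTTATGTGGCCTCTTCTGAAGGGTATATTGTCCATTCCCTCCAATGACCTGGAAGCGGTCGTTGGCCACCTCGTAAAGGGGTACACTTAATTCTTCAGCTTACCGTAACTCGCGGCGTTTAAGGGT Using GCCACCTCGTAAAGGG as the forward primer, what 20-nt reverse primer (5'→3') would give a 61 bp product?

5'-CCCTTAAACGCCGCGAGTTA-3'

The forward primer binds at positions 72–87, so a 61 bp product ends at position 72 + 61 − 1 = 132.
The reverse primer anneals to the top strand over positions 113–132, i.e. to TAACTCGCGGCGTTTAAGGG.
Its sequence written 5'→3' is the reverse complement: CCCTTAAACGCCGCGAGTTA.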